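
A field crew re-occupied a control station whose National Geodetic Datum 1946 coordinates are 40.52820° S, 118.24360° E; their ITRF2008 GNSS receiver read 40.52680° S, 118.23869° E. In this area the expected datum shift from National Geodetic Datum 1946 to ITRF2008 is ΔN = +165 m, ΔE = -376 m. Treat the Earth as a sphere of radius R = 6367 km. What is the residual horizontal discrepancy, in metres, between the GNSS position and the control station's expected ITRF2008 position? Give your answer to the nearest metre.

Observed coordinate differences: Δφ = +0.00140°, Δλ = -0.00491°.
Converting to metres (1° lat = 111125 m, cos φ = 0.760086): observed ΔN = 155.6 m, observed ΔE = -414.7 m.
Subtracting the expected shift leaves a residual of 155.6 − (165) = -9.4 m north and -414.7 − (-376) = -38.7 m east.
Residual distance = √((-9.4)² + (-38.7)²) = 39.9 m.

40 m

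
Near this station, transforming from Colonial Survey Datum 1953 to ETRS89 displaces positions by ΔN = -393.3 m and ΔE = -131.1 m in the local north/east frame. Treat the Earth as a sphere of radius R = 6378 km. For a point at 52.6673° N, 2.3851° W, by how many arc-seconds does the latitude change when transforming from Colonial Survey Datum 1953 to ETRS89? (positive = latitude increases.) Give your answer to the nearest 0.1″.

Δφ = -12.7″

On a sphere of radius R, 1 rad of latitude = R, so Δφ = ΔN / R = -393.3 / 6378000 = -6.1665e-05 rad = -12.719″.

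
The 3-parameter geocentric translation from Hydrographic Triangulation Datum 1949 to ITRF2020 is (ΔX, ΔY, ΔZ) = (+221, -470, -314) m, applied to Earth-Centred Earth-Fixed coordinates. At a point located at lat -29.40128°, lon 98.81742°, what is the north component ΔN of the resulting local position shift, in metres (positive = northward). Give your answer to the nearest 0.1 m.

ΔN = -518.2 m

The local north axis is (−sin φ cos λ, −sin φ sin λ, cos φ), giving ΔN = -16.631 − 228.007 − 273.558 = -518.20 m.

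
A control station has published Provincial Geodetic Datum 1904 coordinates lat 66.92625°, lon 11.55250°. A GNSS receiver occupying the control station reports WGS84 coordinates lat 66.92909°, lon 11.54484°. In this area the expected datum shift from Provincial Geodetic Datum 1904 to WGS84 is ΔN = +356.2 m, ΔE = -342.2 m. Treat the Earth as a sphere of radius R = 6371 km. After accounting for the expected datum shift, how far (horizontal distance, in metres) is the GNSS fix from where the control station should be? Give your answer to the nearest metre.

Observed coordinate differences: Δφ = +0.00284°, Δλ = -0.00766°.
Converting to metres (1° lat = 111195 m, cos φ = 0.391916): observed ΔN = 315.8 m, observed ΔE = -333.8 m.
Subtracting the expected shift leaves a residual of 315.8 − (356.2) = -40.4 m north and -333.8 − (-342.2) = 8.4 m east.
Residual distance = √((-40.4)² + 8.4²) = 41.3 m.

41 m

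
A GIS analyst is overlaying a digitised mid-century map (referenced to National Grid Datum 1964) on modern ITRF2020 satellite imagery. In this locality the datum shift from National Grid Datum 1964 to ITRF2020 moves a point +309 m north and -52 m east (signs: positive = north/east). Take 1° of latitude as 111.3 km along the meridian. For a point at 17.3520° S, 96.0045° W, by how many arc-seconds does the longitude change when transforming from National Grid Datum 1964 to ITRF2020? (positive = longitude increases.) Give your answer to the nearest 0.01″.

Δλ = -1.76″

At latitude -17.3520°, cos φ = 0.954491.
1° of longitude at this latitude = 111.3 × cos φ = 106.23 km, so Δλ = -52.0 / 106234.8 = -0.0004895° = -1.762″.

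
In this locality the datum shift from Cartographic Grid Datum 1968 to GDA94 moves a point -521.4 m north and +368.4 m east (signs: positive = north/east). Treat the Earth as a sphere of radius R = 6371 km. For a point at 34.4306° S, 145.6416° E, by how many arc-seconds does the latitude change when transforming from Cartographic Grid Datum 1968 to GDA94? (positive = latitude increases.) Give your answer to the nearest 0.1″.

On a sphere of radius R, 1 rad of latitude = R, so Δφ = ΔN / R = -521.4 / 6371000 = -8.1840e-05 rad = -16.881″.

Δφ = -16.9″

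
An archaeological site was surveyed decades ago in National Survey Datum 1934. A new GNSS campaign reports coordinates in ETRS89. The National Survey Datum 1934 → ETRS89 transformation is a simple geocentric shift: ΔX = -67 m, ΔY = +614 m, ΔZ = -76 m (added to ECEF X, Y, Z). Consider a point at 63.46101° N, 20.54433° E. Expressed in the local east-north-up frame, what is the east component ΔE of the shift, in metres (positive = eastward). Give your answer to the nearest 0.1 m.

The local east axis at (φ, λ) is (−sin λ, cos λ, 0), so ΔE = −sin(20.54433°)·(-67) + cos(20.54433°)·614 = 598.46 m.

ΔE = 598.5 m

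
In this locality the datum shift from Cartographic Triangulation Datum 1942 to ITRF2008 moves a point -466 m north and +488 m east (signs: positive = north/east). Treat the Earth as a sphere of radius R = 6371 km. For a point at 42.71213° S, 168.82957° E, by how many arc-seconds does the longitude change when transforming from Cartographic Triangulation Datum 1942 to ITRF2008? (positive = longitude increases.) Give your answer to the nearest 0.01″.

At latitude -42.71213°, cos φ = 0.734771.
One radian of longitude at latitude φ spans R cos φ, so Δλ = ΔE / (R cos φ) = 488.0 / (6371000 × 0.734771) = 1.0425e-04 rad = 21.502″.

Δλ = 21.50″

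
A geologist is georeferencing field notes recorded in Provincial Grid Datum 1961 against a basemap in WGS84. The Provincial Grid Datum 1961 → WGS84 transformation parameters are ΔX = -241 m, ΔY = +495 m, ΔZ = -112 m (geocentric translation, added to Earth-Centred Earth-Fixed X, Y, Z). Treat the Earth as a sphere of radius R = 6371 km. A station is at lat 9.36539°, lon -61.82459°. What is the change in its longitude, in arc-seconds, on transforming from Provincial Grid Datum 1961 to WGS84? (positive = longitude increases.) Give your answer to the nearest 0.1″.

sin φ = 0.162730, cos φ = 0.986671, sin λ = -0.881506, cos λ = 0.472172.
East component: ΔE = −sin λ·ΔX + cos λ·ΔY = −(-0.881506)(-241) + (0.472172)(495) = 21.28 m.
1° of latitude spans πR/180 = 111195 m; at latitude φ, 1° of longitude spans that × cos φ = 109712.8 m, so Δλ = 21.28 / 109712.8 × 3600 = 0.698″.

Δλ = 0.7″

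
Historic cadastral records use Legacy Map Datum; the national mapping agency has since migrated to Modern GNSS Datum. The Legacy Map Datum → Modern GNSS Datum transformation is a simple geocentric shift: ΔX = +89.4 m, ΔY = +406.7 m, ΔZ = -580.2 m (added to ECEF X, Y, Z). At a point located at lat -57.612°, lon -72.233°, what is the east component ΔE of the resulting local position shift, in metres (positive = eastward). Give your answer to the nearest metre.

ΔE = 209 m

At φ = -57.612°, λ = -72.233°: sin φ = -0.844440, cos φ = 0.535650, sin λ = -0.952305, cos λ = 0.305147.
ΔE = −sin λ·ΔX + cos λ·ΔY = −(-0.952305)·(89.4) + (0.305147)·(406.7) = 209.24 m.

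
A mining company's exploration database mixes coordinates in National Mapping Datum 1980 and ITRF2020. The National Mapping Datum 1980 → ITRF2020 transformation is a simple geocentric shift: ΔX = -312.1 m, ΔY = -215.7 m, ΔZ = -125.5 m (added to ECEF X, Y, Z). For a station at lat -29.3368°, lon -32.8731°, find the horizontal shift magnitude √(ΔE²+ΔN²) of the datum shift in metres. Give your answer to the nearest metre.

The local east axis at (φ, λ) is (−sin λ, cos λ, 0), so ΔE = −sin(-32.8731°)·(-312.1) + cos(-32.8731°)·(-215.7) = -350.56 m.
The local north axis is (−sin φ cos λ, −sin φ sin λ, cos φ), giving ΔN = -128.426 + 57.361 − 109.405 = -180.47 m.
Horizontal magnitude = √(ΔE² + ΔN²) = √((-350.56)² + (-180.47)²) = 394.29 m.

394 m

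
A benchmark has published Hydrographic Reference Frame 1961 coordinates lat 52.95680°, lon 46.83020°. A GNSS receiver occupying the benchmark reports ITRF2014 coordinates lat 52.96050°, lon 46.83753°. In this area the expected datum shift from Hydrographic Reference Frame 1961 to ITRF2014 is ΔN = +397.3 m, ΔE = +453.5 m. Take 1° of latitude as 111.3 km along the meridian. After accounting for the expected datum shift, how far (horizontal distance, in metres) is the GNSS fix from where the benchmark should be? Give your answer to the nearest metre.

41 m

Observed coordinate differences: Δφ = +0.00370°, Δλ = +0.00733°.
Converting to metres (1° lat = 111300 m, cos φ = 0.602417): observed ΔN = 411.8 m, observed ΔE = 491.5 m.
Subtracting the expected shift leaves a residual of 411.8 − (397.3) = 14.5 m north and 491.5 − (453.5) = 38.0 m east.
Residual distance = √(14.5² + 38.0²) = 40.6 m.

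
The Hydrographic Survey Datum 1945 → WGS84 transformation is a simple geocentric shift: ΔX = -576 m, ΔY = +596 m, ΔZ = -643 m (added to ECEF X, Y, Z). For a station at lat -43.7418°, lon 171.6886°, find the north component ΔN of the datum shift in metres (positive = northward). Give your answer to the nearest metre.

ΔN = -11 m

At φ = -43.7418°, λ = 171.6886°: sin φ = -0.691410, cos φ = 0.722463, sin λ = 0.144553, cos λ = -0.989497.
ΔN = −sin φ cos λ·ΔX − sin φ sin λ·ΔY + cos φ·ΔZ = −(-0.691410)(-0.989497)(-576) − (-0.691410)(0.144553)(596) + (0.722463)(-643) = -10.91 m.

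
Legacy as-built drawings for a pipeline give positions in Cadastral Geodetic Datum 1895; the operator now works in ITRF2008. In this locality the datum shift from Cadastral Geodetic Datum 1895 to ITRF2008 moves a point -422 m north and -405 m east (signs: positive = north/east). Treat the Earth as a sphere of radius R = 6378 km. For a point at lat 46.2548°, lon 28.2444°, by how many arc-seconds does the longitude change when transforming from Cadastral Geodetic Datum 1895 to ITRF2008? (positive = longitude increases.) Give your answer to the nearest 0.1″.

At latitude 46.2548°, cos φ = 0.691453.
One radian of longitude at latitude φ spans R cos φ, so Δλ = ΔE / (R cos φ) = -405.0 / (6378000 × 0.691453) = -9.1835e-05 rad = -18.942″.

Δλ = -18.9″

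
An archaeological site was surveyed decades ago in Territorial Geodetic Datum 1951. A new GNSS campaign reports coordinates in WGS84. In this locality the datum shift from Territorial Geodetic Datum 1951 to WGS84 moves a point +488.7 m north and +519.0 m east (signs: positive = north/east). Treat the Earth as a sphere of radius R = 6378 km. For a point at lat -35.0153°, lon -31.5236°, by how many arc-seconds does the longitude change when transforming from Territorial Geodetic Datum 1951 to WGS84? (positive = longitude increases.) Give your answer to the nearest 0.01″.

At latitude -35.0153°, cos φ = 0.818999.
One radian of longitude at latitude φ spans R cos φ, so Δλ = ΔE / (R cos φ) = 519.0 / (6378000 × 0.818999) = 9.9357e-05 rad = 20.494″.

Δλ = 20.49″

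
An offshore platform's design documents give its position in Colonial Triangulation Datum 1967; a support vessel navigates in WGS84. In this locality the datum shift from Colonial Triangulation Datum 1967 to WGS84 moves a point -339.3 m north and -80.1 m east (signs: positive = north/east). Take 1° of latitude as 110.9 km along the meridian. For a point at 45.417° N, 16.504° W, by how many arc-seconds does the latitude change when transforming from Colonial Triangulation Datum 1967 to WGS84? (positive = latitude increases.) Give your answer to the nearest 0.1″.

1° of latitude = 110.9 km, so Δφ = -339.3 / 110900 = -0.0030595° = -11.014″.

Δφ = -11.0″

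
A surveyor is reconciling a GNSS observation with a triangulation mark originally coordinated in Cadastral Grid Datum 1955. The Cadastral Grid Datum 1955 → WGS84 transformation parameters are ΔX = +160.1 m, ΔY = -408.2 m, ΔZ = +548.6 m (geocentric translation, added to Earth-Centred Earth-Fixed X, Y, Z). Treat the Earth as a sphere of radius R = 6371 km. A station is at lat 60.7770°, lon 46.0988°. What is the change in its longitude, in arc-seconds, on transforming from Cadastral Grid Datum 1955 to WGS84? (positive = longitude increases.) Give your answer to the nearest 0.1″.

sin φ = 0.872726, cos φ = 0.488210, sin λ = 0.720537, cos λ = 0.693417.
East component: ΔE = −sin λ·ΔX + cos λ·ΔY = −(0.720537)(160.1) + (0.693417)(-408.2) = -398.41 m.
1° of latitude spans πR/180 = 111195 m; at latitude φ, 1° of longitude spans that × cos φ = 54286.5 m, so Δλ = -398.41 / 54286.5 × 3600 = -26.421″.

Δλ = -26.4″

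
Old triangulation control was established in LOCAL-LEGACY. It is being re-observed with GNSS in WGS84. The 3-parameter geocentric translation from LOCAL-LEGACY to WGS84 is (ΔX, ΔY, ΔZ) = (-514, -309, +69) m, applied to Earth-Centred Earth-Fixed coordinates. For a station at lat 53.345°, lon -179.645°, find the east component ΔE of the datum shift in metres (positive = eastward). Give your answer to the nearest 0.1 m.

At φ = 53.345°, λ = -179.645°: sin φ = 0.802245, cos φ = 0.596995, sin λ = -0.006196, cos λ = -0.999981.
ΔE = −sin λ·ΔX + cos λ·ΔY = −(-0.006196)·(-514) + (-0.999981)·(-309) = 305.81 m.

ΔE = 305.8 m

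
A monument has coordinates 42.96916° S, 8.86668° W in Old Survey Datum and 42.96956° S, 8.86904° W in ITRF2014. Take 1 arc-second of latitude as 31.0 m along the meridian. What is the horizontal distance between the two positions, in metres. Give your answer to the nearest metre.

Δφ = -42.96956° − -42.96916° = -0.00040°; Δλ = -8.86904° − -8.86668° = -0.00236°.
1° of latitude = 3600 × 31.00 = 111600 m.
ΔN = Δφ × 111600 = -44.6 m; ΔE = Δλ × 111600 × cos(-42.96916°) = -0.00236 × 111600 × 0.731721 = -192.7 m.
Distance = √(ΔE² + ΔN²) = √((-192.7)² + (-44.6)²) = 197.8 m.

198 m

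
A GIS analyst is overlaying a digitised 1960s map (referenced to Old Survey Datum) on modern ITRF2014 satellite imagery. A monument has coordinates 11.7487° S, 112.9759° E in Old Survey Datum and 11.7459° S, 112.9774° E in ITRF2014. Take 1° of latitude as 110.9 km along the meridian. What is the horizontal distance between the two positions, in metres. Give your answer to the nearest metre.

351 m

Δφ = -11.7459° − -11.7487° = +0.0028°; Δλ = 112.9774° − 112.9759° = +0.0015°.
ΔN = Δφ × 110900 = 310.5 m; ΔE = Δλ × 110900 × cos(-11.7487°) = +0.0015 × 110900 × 0.979050 = 162.9 m.
Distance = √(ΔE² + ΔN²) = √(162.9² + 310.5²) = 350.6 m.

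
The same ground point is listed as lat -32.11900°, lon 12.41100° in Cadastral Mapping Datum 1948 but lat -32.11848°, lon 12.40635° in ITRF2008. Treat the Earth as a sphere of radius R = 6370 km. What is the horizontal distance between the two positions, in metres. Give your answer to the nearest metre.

442 m

Δφ = -32.11848° − -32.11900° = +0.00052°; Δλ = 12.40635° − 12.41100° = -0.00465°.
1° along a meridian = πR/180 = 111177 m.
ΔN = Δφ × 111177 = 57.8 m; ΔE = Δλ × 111177 × cos(-32.11900°) = -0.00465 × 111177 × 0.846946 = -437.8 m.
Distance = √(ΔE² + ΔN²) = √((-437.8)² + 57.8²) = 441.7 m.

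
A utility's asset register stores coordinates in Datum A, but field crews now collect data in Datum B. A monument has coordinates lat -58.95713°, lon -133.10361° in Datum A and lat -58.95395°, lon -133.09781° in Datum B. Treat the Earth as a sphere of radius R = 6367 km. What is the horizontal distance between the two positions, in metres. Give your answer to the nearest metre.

485 m

Δφ = -58.95395° − -58.95713° = +0.00318°; Δλ = -133.09781° − -133.10361° = +0.00580°.
1° along a meridian = πR/180 = 111125 m.
ΔN = Δφ × 111125 = 353.4 m; ΔE = Δλ × 111125 × cos(-58.95713°) = +0.00580 × 111125 × 0.515679 = 332.4 m.
Distance = √(ΔE² + ΔN²) = √(332.4² + 353.4²) = 485.1 m.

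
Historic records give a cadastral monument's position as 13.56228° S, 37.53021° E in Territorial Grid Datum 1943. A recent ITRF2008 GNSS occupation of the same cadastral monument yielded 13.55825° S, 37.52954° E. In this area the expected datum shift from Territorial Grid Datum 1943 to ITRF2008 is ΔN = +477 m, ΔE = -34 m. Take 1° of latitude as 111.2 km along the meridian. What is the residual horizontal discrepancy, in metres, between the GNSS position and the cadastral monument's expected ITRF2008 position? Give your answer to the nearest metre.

Observed coordinate differences: Δφ = +0.00403°, Δλ = -0.00067°.
Converting to metres (1° lat = 111200 m, cos φ = 0.972116): observed ΔN = 448.1 m, observed ΔE = -72.4 m.
Subtracting the expected shift leaves a residual of 448.1 − (477) = -28.9 m north and -72.4 − (-34) = -38.4 m east.
Residual distance = √((-28.9)² + (-38.4)²) = 48.1 m.

48 m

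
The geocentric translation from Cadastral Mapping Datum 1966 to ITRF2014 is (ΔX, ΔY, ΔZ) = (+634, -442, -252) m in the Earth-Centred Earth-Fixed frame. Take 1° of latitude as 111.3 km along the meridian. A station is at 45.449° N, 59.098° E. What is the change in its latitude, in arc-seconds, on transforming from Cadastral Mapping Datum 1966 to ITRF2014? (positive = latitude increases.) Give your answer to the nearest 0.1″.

Δφ = -4.5″

sin φ = 0.712626, cos φ = 0.701544, sin λ = 0.858047, cos λ = 0.513571.
North component: ΔN = −sin φ cos λ·ΔX − sin φ sin λ·ΔY + cos φ·ΔZ = −(0.712626)(0.513571)(634) − (0.712626)(0.858047)(-442) + (0.701544)(-252) = -138.55 m.
1° of latitude spans 111300 m, so Δφ = -138.55 / 111300 × 3600 = -4.482″.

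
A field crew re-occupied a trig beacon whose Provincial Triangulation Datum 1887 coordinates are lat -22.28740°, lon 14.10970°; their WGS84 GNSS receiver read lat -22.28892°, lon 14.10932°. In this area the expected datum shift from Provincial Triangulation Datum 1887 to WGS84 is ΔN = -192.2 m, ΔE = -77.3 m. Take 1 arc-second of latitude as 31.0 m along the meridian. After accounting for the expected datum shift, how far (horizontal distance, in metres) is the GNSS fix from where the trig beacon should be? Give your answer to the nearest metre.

44 m

Observed coordinate differences: Δφ = -0.00152°, Δλ = -0.00038°.
Converting to metres (1° lat = 111600 m, cos φ = 0.925293): observed ΔN = -169.6 m, observed ΔE = -39.2 m.
Subtracting the expected shift leaves a residual of -169.6 − (-192.2) = 22.6 m north and -39.2 − (-77.3) = 38.1 m east.
Residual distance = √(22.6² + 38.1²) = 44.2 m.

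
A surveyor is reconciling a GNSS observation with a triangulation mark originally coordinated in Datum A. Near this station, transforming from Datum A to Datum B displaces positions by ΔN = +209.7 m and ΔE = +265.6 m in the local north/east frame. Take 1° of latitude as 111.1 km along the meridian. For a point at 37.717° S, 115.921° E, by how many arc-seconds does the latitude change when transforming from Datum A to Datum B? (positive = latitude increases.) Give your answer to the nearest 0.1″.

1° of latitude = 111.1 km, so Δφ = 209.7 / 111100 = 0.0018875° = 6.795″.

Δφ = 6.8″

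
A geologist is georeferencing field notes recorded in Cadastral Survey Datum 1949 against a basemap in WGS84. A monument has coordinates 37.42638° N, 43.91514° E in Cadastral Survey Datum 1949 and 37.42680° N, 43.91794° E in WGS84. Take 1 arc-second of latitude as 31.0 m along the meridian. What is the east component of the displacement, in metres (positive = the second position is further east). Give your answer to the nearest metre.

ΔE = 248 m

Δφ = 37.42680° − 37.42638° = +0.00042°; Δλ = 43.91794° − 43.91514° = +0.00280°.
1° of latitude = 3600 × 31.00 = 111600 m.
ΔN = Δφ × 111600 = 46.9 m; ΔE = Δλ × 111600 × cos(37.42638°) = +0.00280 × 111600 × 0.794135 = 248.2 m.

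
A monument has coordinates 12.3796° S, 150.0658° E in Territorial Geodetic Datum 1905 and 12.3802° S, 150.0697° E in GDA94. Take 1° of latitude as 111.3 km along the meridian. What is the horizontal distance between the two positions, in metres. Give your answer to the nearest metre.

429 m

Δφ = -12.3802° − -12.3796° = -0.0006°; Δλ = 150.0697° − 150.0658° = +0.0039°.
ΔN = Δφ × 111300 = -66.8 m; ΔE = Δλ × 111300 × cos(-12.3796°) = +0.0039 × 111300 × 0.976749 = 424.0 m.
Distance = √(ΔE² + ΔN²) = √(424.0² + (-66.8)²) = 429.2 m.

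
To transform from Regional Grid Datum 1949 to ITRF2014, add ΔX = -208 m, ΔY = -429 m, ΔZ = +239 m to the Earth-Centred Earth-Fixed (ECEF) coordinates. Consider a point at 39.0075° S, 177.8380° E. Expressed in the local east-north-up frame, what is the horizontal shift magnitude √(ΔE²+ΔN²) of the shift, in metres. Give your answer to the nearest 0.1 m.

533.3 m

At φ = -39.0075°, λ = 177.8380°: sin φ = -0.629422, cos φ = 0.777064, sin λ = 0.037725, cos λ = -0.999288.
ΔE = −sin λ·ΔX + cos λ·ΔY = −(0.037725)·(-208) + (-0.999288)·(-429) = 436.54 m.
ΔN = −sin φ cos λ·ΔX − sin φ sin λ·ΔY + cos φ·ΔZ = −(-0.629422)(-0.999288)(-208) − (-0.629422)(0.037725)(-429) + (0.777064)(239) = 306.36 m.
Horizontal magnitude = √(ΔE² + ΔN²) = √(436.54² + 306.36²) = 533.31 m.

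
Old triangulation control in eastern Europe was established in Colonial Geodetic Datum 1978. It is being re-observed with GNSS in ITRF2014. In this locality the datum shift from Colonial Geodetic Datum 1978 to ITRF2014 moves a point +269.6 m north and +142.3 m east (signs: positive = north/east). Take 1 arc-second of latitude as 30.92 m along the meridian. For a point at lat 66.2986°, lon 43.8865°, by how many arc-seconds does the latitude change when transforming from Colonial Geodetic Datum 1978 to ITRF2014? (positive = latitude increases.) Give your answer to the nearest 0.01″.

Δφ = 8.72″

1″ of latitude = 30.92 m, so Δφ = 269.6 / 30.92 = 8.719″.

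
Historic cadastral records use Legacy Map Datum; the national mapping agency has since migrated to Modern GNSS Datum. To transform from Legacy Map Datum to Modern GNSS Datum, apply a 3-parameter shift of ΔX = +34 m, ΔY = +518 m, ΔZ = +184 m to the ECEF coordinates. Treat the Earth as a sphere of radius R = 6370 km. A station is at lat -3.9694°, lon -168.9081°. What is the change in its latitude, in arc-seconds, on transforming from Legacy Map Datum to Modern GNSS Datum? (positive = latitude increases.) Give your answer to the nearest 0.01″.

sin φ = -0.069224, cos φ = 0.997601, sin λ = -0.192383, cos λ = -0.981320.
North component: ΔN = −sin φ cos λ·ΔX − sin φ sin λ·ΔY + cos φ·ΔZ = −(-0.069224)(-0.981320)(34) − (-0.069224)(-0.192383)(518) + (0.997601)(184) = 174.35 m.
1° of latitude spans πR/180 = 111177 m, so Δφ = 174.35 / 111177 × 3600 = 5.646″.

Δφ = 5.65″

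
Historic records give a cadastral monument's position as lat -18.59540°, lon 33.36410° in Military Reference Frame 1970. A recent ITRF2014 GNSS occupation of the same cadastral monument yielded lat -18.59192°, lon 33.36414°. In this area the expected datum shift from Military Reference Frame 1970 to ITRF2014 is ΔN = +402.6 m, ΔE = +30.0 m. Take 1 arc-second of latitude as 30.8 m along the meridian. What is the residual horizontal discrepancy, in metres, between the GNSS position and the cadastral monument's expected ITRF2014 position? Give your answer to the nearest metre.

31 m

Observed coordinate differences: Δφ = +0.00348°, Δλ = +0.00004°.
Converting to metres (1° lat = 110880 m, cos φ = 0.947794): observed ΔN = 385.9 m, observed ΔE = 4.2 m.
Subtracting the expected shift leaves a residual of 385.9 − (402.6) = -16.7 m north and 4.2 − (30.0) = -25.8 m east.
Residual distance = √((-16.7)² + (-25.8)²) = 30.8 m.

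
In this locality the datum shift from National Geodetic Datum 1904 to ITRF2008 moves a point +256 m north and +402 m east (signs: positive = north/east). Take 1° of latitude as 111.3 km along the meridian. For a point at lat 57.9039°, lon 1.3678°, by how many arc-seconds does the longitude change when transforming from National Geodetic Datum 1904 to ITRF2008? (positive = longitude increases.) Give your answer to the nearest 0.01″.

Δλ = 24.47″

At latitude 57.9039°, cos φ = 0.531341.
1° of longitude at this latitude = 111.3 × cos φ = 59.14 km, so Δλ = 402.0 / 59138.2 = 0.0067976° = 24.471″.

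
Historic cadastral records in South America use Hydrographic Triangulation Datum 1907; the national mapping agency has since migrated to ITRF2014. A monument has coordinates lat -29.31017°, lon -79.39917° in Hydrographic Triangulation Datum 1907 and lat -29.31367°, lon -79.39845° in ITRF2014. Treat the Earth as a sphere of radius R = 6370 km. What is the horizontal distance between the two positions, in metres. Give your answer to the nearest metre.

Δφ = -29.31367° − -29.31017° = -0.00350°; Δλ = -79.39845° − -79.39917° = +0.00072°.
1° along a meridian = πR/180 = 111177 m.
ΔN = Δφ × 111177 = -389.1 m; ΔE = Δλ × 111177 × cos(-29.31017°) = +0.00072 × 111177 × 0.871982 = 69.8 m.
Distance = √(ΔE² + ΔN²) = √(69.8² + (-389.1)²) = 395.3 m.

395 m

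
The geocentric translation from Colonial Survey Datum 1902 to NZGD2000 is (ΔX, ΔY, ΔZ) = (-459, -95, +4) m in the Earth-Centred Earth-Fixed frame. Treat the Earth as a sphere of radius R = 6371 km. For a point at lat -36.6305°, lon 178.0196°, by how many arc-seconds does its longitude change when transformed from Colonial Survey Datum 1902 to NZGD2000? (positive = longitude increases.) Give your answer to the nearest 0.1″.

sin φ = -0.596652, cos φ = 0.802500, sin λ = 0.034558, cos λ = -0.999403.
East component: ΔE = −sin λ·ΔX + cos λ·ΔY = −(0.034558)(-459) + (-0.999403)(-95) = 110.81 m.
1° of latitude spans πR/180 = 111195 m; at latitude φ, 1° of longitude spans that × cos φ = 89233.9 m, so Δλ = 110.81 / 89233.9 × 3600 = 4.470″.

Δλ = 4.5″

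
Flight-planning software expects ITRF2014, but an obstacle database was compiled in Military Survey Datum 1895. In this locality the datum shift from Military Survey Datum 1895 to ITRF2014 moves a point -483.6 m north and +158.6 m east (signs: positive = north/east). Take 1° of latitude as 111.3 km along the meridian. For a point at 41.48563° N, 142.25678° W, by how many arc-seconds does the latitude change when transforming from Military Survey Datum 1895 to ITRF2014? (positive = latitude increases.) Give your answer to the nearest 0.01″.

Δφ = -15.64″

1° of latitude = 111.3 km, so Δφ = -483.6 / 111300 = -0.0043450° = -15.642″.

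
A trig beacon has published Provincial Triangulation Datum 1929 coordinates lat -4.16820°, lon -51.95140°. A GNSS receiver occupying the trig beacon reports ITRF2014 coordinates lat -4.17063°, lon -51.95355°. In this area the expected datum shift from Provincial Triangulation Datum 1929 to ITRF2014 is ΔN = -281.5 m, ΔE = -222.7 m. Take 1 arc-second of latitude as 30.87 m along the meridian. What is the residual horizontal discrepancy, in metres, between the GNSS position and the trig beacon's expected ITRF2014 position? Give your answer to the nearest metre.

19 m

Observed coordinate differences: Δφ = -0.00243°, Δλ = -0.00215°.
Converting to metres (1° lat = 111132 m, cos φ = 0.997355): observed ΔN = -270.1 m, observed ΔE = -238.3 m.
Subtracting the expected shift leaves a residual of -270.1 − (-281.5) = 11.4 m north and -238.3 − (-222.7) = -15.6 m east.
Residual distance = √(11.4² + (-15.6)²) = 19.4 m.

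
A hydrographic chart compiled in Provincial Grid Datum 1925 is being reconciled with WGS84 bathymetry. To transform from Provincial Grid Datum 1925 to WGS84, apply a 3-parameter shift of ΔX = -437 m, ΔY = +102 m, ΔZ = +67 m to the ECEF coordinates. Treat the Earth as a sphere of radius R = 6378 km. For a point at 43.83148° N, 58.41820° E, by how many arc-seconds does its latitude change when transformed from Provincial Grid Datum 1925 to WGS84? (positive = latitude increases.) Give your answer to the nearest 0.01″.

sin φ = 0.692540, cos φ = 0.721380, sin λ = 0.851893, cos λ = 0.523715.
North component: ΔN = −sin φ cos λ·ΔX − sin φ sin λ·ΔY + cos φ·ΔZ = −(0.692540)(0.523715)(-437) − (0.692540)(0.851893)(102) + (0.721380)(67) = 146.65 m.
1° of latitude spans πR/180 = 111317 m, so Δφ = 146.65 / 111317 × 3600 = 4.743″.

Δφ = 4.74″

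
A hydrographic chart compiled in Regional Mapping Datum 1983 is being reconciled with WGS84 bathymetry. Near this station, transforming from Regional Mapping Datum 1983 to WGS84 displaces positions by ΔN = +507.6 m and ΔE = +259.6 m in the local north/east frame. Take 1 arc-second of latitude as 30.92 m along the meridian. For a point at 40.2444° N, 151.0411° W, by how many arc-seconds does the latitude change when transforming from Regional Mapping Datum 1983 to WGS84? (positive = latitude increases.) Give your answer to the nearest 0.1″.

Δφ = 16.4″

1″ of latitude = 30.92 m, so Δφ = 507.6 / 30.92 = 16.417″.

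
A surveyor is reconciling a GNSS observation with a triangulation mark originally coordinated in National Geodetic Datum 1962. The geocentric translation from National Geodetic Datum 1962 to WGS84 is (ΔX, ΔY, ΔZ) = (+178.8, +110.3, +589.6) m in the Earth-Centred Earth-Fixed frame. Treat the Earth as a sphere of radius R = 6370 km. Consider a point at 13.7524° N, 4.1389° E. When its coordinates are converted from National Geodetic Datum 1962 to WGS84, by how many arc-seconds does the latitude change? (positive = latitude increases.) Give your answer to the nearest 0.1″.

sin φ = 0.237727, cos φ = 0.971332, sin λ = 0.072175, cos λ = 0.997392.
North component: ΔN = −sin φ cos λ·ΔX − sin φ sin λ·ΔY + cos φ·ΔZ = −(0.237727)(0.997392)(178.8) − (0.237727)(0.072175)(110.3) + (0.971332)(589.6) = 528.41 m.
1° of latitude spans πR/180 = 111177 m, so Δφ = 528.41 / 111177 × 3600 = 17.110″.

Δφ = 17.1″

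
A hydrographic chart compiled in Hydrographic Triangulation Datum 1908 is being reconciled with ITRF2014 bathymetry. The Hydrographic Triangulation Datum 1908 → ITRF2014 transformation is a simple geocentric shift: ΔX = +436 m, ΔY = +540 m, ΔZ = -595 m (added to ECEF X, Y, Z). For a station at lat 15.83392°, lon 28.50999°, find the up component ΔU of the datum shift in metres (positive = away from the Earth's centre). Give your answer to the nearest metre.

ΔU = 454 m

The local up (radial) axis is (cos φ cos λ, cos φ sin λ, sin φ), giving ΔU = 368.591 + 247.969 − 162.346 = 454.21 m.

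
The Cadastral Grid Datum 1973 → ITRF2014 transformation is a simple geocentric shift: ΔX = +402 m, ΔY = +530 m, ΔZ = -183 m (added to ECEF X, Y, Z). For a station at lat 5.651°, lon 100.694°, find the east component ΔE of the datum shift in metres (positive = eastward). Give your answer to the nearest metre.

At φ = 5.651°, λ = 100.694°: sin φ = 0.098469, cos φ = 0.995140, sin λ = 0.982632, cos λ = -0.185564.
ΔE = −sin λ·ΔX + cos λ·ΔY = −(0.982632)·(402) + (-0.185564)·(530) = -493.37 m.

ΔE = -493 m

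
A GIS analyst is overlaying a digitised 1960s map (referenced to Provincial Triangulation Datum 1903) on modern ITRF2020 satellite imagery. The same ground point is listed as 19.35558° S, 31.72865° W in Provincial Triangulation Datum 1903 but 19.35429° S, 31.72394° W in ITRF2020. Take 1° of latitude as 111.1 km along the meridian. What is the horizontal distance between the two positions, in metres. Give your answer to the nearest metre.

514 m

Δφ = -19.35429° − -19.35558° = +0.00129°; Δλ = -31.72394° − -31.72865° = +0.00471°.
ΔN = Δφ × 111100 = 143.3 m; ΔE = Δλ × 111100 × cos(-19.35558°) = +0.00471 × 111100 × 0.943480 = 493.7 m.
Distance = √(ΔE² + ΔN²) = √(493.7² + 143.3²) = 514.1 m.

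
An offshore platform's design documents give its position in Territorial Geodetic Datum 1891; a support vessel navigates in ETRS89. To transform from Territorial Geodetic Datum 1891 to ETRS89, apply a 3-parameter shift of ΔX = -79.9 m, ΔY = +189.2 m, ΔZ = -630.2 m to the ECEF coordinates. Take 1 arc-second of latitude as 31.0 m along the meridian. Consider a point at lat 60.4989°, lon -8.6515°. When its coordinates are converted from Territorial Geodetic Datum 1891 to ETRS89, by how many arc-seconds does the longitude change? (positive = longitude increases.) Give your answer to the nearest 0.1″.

Δλ = 11.5″

sin φ = 0.870346, cos φ = 0.492440, sin λ = -0.150424, cos λ = 0.988622.
East component: ΔE = −sin λ·ΔX + cos λ·ΔY = −(-0.150424)(-79.9) + (0.988622)(189.2) = 175.03 m.
1° of latitude spans 3600 × 31.00 = 111600 m; at latitude φ, 1° of longitude spans that × cos φ = 54956.3 m, so Δλ = 175.03 / 54956.3 × 3600 = 11.466″.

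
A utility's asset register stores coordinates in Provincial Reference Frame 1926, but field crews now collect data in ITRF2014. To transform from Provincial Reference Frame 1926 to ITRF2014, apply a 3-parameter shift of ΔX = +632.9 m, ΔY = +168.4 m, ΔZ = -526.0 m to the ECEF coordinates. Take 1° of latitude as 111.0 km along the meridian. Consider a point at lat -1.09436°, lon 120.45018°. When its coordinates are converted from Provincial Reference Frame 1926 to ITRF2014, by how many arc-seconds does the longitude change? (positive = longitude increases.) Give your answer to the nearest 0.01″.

sin φ = -0.019099, cos φ = 0.999818, sin λ = 0.862070, cos λ = -0.506789.
East component: ΔE = −sin λ·ΔX + cos λ·ΔY = −(0.862070)(632.9) + (-0.506789)(168.4) = -630.95 m.
1° of latitude spans 111000 m; at latitude φ, 1° of longitude spans that × cos φ = 110979.8 m, so Δλ = -630.95 / 110979.8 × 3600 = -20.467″.

Δλ = -20.47″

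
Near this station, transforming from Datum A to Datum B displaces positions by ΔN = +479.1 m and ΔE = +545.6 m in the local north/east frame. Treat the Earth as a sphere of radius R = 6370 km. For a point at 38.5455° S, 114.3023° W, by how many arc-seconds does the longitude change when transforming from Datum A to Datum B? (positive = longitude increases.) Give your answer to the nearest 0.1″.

At latitude -38.5455°, cos φ = 0.782114.
One radian of longitude at latitude φ spans R cos φ, so Δλ = ΔE / (R cos φ) = 545.6 / (6370000 × 0.782114) = 1.0951e-04 rad = 22.589″.

Δλ = 22.6″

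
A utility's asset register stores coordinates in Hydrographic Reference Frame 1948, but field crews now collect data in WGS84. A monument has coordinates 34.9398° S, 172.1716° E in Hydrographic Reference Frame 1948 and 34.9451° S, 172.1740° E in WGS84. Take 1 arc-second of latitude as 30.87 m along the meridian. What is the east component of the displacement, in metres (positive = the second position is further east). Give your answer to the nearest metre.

ΔE = 219 m

Δφ = -34.9451° − -34.9398° = -0.0053°; Δλ = 172.1740° − 172.1716° = +0.0024°.
1° of latitude = 3600 × 30.87 = 111132 m.
ΔN = Δφ × 111132 = -589.0 m; ΔE = Δλ × 111132 × cos(-34.9398°) = +0.0024 × 111132 × 0.819754 = 218.6 m.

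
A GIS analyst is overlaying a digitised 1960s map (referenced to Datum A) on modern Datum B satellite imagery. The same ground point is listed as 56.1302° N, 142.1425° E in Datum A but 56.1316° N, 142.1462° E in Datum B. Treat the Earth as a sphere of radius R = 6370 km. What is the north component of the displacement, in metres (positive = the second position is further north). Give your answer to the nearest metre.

Δφ = 56.1316° − 56.1302° = +0.0014°; Δλ = 142.1462° − 142.1425° = +0.0037°.
1° along a meridian = πR/180 = 111177 m.
ΔN = Δφ × 111177 = 155.6 m; ΔE = Δλ × 111177 × cos(56.1302°) = +0.0037 × 111177 × 0.557308 = 229.3 m.

ΔN = 156 m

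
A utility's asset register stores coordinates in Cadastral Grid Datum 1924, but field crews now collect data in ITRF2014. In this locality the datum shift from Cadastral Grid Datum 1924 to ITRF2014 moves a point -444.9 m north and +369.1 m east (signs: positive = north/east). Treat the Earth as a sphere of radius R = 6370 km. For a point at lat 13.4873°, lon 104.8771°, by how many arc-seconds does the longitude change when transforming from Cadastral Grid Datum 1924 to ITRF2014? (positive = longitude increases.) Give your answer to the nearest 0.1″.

Δλ = 12.3″

At latitude 13.4873°, cos φ = 0.972422.
One radian of longitude at latitude φ spans R cos φ, so Δλ = ΔE / (R cos φ) = 369.1 / (6370000 × 0.972422) = 5.9587e-05 rad = 12.291″.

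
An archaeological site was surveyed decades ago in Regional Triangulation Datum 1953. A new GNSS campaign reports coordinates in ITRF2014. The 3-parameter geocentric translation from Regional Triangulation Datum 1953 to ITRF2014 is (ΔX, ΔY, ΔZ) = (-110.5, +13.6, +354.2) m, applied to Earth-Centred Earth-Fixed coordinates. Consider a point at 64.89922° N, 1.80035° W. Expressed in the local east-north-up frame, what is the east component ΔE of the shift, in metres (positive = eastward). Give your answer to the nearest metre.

ΔE = 10 m

At φ = 64.89922°, λ = -1.80035°: sin φ = 0.905563, cos φ = 0.424212, sin λ = -0.031417, cos λ = 0.999506.
ΔE = −sin λ·ΔX + cos λ·ΔY = −(-0.031417)·(-110.5) + (0.999506)·(13.6) = 10.12 m.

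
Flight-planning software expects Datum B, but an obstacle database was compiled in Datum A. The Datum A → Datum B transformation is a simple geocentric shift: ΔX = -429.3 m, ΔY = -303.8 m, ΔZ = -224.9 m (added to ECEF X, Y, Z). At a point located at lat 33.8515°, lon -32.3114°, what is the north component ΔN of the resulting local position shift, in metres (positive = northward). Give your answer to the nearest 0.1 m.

ΔN = -75.1 m

At φ = 33.8515°, λ = -32.3114°: sin φ = 0.557042, cos φ = 0.830484, sin λ = -0.534521, cos λ = 0.845155.
ΔN = −sin φ cos λ·ΔX − sin φ sin λ·ΔY + cos φ·ΔZ = −(0.557042)(0.845155)(-429.3) − (0.557042)(-0.534521)(-303.8) + (0.830484)(-224.9) = -75.12 m.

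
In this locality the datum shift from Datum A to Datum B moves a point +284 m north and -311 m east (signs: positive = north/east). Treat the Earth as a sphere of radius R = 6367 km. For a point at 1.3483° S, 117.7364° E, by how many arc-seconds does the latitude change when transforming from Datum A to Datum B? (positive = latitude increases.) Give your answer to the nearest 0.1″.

On a sphere of radius R, 1 rad of latitude = R, so Δφ = ΔN / R = 284.0 / 6367000 = 4.4605e-05 rad = 9.200″.

Δφ = 9.2″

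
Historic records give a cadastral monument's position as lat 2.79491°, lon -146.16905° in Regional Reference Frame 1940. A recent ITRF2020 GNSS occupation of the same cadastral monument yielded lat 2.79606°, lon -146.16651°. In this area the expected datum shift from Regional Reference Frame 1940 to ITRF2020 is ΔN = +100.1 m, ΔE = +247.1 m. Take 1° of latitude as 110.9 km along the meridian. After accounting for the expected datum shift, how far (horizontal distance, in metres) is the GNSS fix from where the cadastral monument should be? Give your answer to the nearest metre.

Observed coordinate differences: Δφ = +0.00115°, Δλ = +0.00254°.
Converting to metres (1° lat = 110900 m, cos φ = 0.998810): observed ΔN = 127.5 m, observed ΔE = 281.4 m.
Subtracting the expected shift leaves a residual of 127.5 − (100.1) = 27.4 m north and 281.4 − (247.1) = 34.3 m east.
Residual distance = √(27.4² + 34.3²) = 43.9 m.

44 m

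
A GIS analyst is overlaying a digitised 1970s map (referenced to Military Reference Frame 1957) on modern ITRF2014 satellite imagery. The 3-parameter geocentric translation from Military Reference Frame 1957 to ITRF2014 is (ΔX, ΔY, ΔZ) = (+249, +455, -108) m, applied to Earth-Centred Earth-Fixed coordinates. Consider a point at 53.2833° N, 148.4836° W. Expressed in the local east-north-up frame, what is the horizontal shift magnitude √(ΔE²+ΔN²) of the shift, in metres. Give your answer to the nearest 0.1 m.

392.7 m

The local east axis at (φ, λ) is (−sin λ, cos λ, 0), so ΔE = −sin(-148.4836°)·249 + cos(-148.4836°)·455 = -257.72 m.
The local north axis is (−sin φ cos λ, −sin φ sin λ, cos φ), giving ΔN = 170.156 + 190.659 − 64.569 = 296.25 m.
Horizontal magnitude = √(ΔE² + ΔN²) = √((-257.72)² + 296.25²) = 392.66 m.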